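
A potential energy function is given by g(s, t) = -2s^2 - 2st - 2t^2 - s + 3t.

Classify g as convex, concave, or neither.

concave

g is quadratic, so its Hessian is the constant matrix H = [[-4, -2], [-2, -4]].
det(H) = 12, tr(H) = -8.
det(H) > 0 and tr(H) < 0, so H is negative definite everywhere: concave.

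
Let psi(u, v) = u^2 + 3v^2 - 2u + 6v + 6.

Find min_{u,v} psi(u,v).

2

psi(u,v) separates as P(u) + Q(v) + 6, so its minimum is min P + min Q + 6.
P'(u) = 2u - 2 vanishes at u ∈ {1}; Q'(v) = 6v + 6 vanishes at v ∈ {-1}.
Local minima of P (where P''>0): P(1)=-1. Local minima of Q: Q(-1)=-3.
So the global minimum of psi is P(1) + Q(-1) + 6 = -1 − 3 + 6 = 2, attained at (1, -1).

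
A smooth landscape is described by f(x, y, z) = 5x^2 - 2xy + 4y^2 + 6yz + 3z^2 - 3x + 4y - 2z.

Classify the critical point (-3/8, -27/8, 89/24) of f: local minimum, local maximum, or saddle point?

The Hessian is constant: H = [[10, -2, 0], [-2, 8, 6], [0, 6, 6]].
Leading principal minors: Δ₁ = 10, Δ₂ = 76, Δ₃ = 96.
All leading minors are positive, so H is positive definite: a local minimum.

local minimum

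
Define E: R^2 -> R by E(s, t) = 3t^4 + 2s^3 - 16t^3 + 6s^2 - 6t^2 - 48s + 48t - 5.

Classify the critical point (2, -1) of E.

local minimum

The mixed partial ∂²E/∂s∂t is 0, so the Hessian at any point is diag(E_ss, E_tt) = diag(12(s + 1), 12(3t^2 - 8t - 1)).
At (2, -1): H = diag(36, 120).
Both eigenvalues are positive, so H is positive definite: a local minimum.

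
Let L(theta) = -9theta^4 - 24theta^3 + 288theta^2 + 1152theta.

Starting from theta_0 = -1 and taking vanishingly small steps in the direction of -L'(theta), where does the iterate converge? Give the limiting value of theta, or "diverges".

-2

L'(theta) = -36(theta - 4)(theta + 2)(theta + 4), so L'(-1) = 540.
Gradient descent moves in the -L' direction, i.e. theta is decreasing.
The nearest critical point in that direction is theta = -2, where L'' = 432 > 0 (a local minimum). The iterate converges there.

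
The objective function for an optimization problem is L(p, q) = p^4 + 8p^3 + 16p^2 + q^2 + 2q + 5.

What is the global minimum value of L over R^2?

4

L(p,q) separates as A(p) + B(q) + 5, so its minimum is min A + min B + 5.
A'(p) = 4p(p + 2)(p + 4) vanishes at p ∈ {-4, -2, 0}; B'(q) = 2q + 2 vanishes at q ∈ {-1}.
Local minima of A (where A''>0): A(-4)=0, A(0)=0. Local minima of B: B(-1)=-1.
So the global minimum of L is A(-4) + B(-1) + 5 = 0 − 1 + 5 = 4, attained at (-4, -1).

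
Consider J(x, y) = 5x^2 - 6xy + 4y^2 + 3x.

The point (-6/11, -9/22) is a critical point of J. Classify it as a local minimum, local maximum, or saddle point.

local minimum

The Hessian of J is constant: H = [[10, -6], [-6, 8]].
det(H) = 10·8 − (-6)² = 44.
det(H) > 0 and tr(H) = 18 > 0, so H is positive definite and the point is a local minimum.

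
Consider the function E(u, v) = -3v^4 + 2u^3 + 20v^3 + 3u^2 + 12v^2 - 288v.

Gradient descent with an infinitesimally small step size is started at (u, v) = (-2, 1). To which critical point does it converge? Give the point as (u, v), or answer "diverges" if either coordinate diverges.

E is separable, so gradient descent decouples: u follows -∂E/∂u, v follows -∂E/∂v.
∂E/∂u = 6u(u + 1); at u=-2 this is 12, so u decreases.
∂E/∂v = -12(v - 4)(v - 3)(v + 2); at v=1 this is -216, so v increases.
The u-coordinate has no critical point in that direction and runs off to infinity.

diverges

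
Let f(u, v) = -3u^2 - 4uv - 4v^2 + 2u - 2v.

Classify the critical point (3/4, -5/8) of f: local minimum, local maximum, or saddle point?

local maximum

The Hessian of f is constant: H = [[-6, -4], [-4, -8]].
det(H) = (-6)·(-8) − (-4)² = 32.
det(H) > 0 and tr(H) = -14 < 0, so H is negative definite and the point is a local maximum.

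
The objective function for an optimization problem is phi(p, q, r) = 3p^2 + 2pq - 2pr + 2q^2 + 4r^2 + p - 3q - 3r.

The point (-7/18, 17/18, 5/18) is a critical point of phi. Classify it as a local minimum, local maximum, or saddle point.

The Hessian is constant: H = [[6, 2, -2], [2, 4, 0], [-2, 0, 8]].
Leading principal minors: Δ₁ = 6, Δ₂ = 20, Δ₃ = 144.
All leading minors are positive, so H is positive definite: a local minimum.

local minimum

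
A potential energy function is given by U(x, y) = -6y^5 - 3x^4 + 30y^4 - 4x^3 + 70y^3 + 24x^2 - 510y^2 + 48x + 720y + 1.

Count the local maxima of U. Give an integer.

U separates as a function of x plus a function of y, so ∇U=0 decouples.
∂U/∂x = -12(x - 2)(x + 1)(x + 2) = 0 at x ∈ {-2, -1, 2}; ∂U/∂y = -30(y - 4)(y - 2)(y - 1)(y + 3) = 0 at y ∈ {-3, 1, 2, 4}.
The Hessian is diagonal: diag(U_xx, U_yy). Second derivatives: U_xx(-2)=-48, U_xx(-1)=36, U_xx(2)=-144; U_yy(-3)=4200, U_yy(1)=-360, U_yy(2)=300, U_yy(4)=-1260.
Local maxima occur where both diagonal entries negative: (-2, 1), (-2, 4), (2, 1), (2, 4). Count: 4.

4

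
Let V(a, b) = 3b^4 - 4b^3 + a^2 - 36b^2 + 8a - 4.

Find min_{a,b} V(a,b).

V(a,b) separates as P(a) + Q(b) − 4, so its minimum is min P + min Q − 4.
P'(a) = 2a + 8 vanishes at a ∈ {-4}; Q'(b) = 12b(b - 3)(b + 2) vanishes at b ∈ {-2, 0, 3}.
Local minima of P (where P''>0): P(-4)=-16. Local minima of Q: Q(-2)=-64, Q(3)=-189.
So the global minimum of V is P(-4) + Q(3) − 4 = -16 − 189 − 4 = -209, attained at (-4, 3).

-209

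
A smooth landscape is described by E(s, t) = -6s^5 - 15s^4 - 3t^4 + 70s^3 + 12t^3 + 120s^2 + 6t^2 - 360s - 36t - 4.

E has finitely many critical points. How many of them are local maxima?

E separates as a function of s plus a function of t, so ∇E=0 decouples.
∂E/∂s = -30(s - 2)(s - 1)(s + 2)(s + 3) = 0 at s ∈ {-3, -2, 1, 2}; ∂E/∂t = -12(t - 3)(t - 1)(t + 1) = 0 at t ∈ {-1, 1, 3}.
The Hessian is diagonal: diag(E_ss, E_tt). Second derivatives: E_ss(-3)=600, E_ss(-2)=-360, E_ss(1)=360, E_ss(2)=-600; E_tt(-1)=-96, E_tt(1)=48, E_tt(3)=-96.
Local maxima occur where both diagonal entries negative: (-2, -1), (-2, 3), (2, -1), (2, 3). Count: 4.

4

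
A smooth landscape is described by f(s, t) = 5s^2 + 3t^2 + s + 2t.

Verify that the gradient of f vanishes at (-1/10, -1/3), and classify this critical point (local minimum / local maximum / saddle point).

∇f = (10s + 1, 6t + 2); substituting (-1/10, -1/3) gives ∇f = (0, 0), so (-1/10, -1/3) is indeed a critical point.
The Hessian of f is constant: H = [[10, 0], [0, 6]].
det(H) = 10·6 − 0² = 60.
det(H) > 0 and tr(H) = 16 > 0, so H is positive definite and the point is a local minimum.

local minimum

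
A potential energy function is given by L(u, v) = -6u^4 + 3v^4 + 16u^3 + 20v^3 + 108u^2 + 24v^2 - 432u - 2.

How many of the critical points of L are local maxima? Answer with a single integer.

2

L separates as a function of u plus a function of v, so ∇L=0 decouples.
∂L/∂u = -24(u - 3)(u - 2)(u + 3) = 0 at u ∈ {-3, 2, 3}; ∂L/∂v = 12v(v + 1)(v + 4) = 0 at v ∈ {-4, -1, 0}.
The Hessian is diagonal: diag(L_uu, L_vv). Second derivatives: L_uu(-3)=-720, L_uu(2)=120, L_uu(3)=-144; L_vv(-4)=144, L_vv(-1)=-36, L_vv(0)=48.
Local maxima occur where both diagonal entries negative: (-3, -1), (3, -1). Count: 2.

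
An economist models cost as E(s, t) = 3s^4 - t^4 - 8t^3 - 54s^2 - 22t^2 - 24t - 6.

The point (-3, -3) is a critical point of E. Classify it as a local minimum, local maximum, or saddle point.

saddle point

The mixed partial ∂²E/∂s∂t is 0, so the Hessian at any point is diag(E_ss, E_tt) = diag(36(s^2 - 3), -4(3t^2 + 12t + 11)).
At (-3, -3): H = diag(216, -8).
The eigenvalues have opposite signs, so H is indefinite: a saddle point.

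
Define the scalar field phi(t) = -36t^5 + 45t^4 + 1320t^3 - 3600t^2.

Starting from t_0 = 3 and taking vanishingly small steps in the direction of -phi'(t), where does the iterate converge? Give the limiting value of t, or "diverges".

2

phi'(t) = -180t(t - 4)(t - 2)(t + 5), so phi'(3) = 4320.
Gradient descent moves in the -phi' direction, i.e. t is decreasing.
The nearest critical point in that direction is t = 2, where phi'' = 5040 > 0 (a local minimum). The iterate converges there.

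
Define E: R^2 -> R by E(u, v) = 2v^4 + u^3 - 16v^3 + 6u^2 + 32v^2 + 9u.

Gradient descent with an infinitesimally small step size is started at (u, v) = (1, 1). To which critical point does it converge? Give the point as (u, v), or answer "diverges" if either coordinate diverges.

(-1, 0)

E is separable, so gradient descent decouples: u follows -∂E/∂u, v follows -∂E/∂v.
∂E/∂u = 3(u + 1)(u + 3); at u=1 this is 24, so u decreases.
∂E/∂v = 8v(v - 4)(v - 2); at v=1 this is 24, so v decreases.
u converges to its nearest critical value -1 (a local min of the u-part); v converges to 0. The iterate converges to (-1, 0).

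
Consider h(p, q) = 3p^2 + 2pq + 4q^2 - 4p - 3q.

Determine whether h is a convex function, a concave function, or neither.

h is quadratic, so its Hessian is the constant matrix H = [[6, 2], [2, 8]].
det(H) = 44, tr(H) = 14.
det(H) > 0 and tr(H) > 0, so H is positive definite everywhere: convex.

convex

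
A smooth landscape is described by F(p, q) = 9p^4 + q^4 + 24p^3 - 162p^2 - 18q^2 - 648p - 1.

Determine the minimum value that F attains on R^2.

F(p,q) separates as A(p) + B(q) − 1, so its minimum is min A + min B − 1.
A'(p) = 36(p - 3)(p + 2)(p + 3) vanishes at p ∈ {-3, -2, 3}; B'(q) = 4q(q - 3)(q + 3) vanishes at q ∈ {-3, 0, 3}.
Local minima of A (where A''>0): A(-3)=567, A(3)=-2025. Local minima of B: B(-3)=-81, B(3)=-81.
So the global minimum of F is A(3) + B(-3) − 1 = -2025 − 81 − 1 = -2107, attained at (3, -3).

-2107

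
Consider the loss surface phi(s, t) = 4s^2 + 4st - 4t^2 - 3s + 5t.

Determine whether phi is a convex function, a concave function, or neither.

phi is quadratic, so its Hessian is the constant matrix H = [[8, 4], [4, -8]].
det(H) = -80, tr(H) = 0.
det(H) < 0, so H is indefinite: neither convex nor concave.

neither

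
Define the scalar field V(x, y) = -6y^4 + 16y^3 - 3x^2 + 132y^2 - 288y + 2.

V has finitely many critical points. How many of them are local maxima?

V separates as a function of x plus a function of y, so ∇V=0 decouples.
∂V/∂x = -6x = 0 at x ∈ {0}; ∂V/∂y = -24(y - 4)(y - 1)(y + 3) = 0 at y ∈ {-3, 1, 4}.
The Hessian is diagonal: diag(V_xx, V_yy). Second derivatives: V_xx(0)=-6; V_yy(-3)=-672, V_yy(1)=288, V_yy(4)=-504.
Local maxima occur where both diagonal entries negative: (0, -3), (0, 4). Count: 2.

2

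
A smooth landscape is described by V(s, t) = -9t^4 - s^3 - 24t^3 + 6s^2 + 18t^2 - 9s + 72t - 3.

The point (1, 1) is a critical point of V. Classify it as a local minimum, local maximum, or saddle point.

The mixed partial ∂²V/∂s∂t is 0, so the Hessian at any point is diag(V_ss, V_tt) = diag(6(-s + 2), 36(-3t^2 - 4t + 1)).
At (1, 1): H = diag(6, -216).
The eigenvalues have opposite signs, so H is indefinite: a saddle point.

saddle point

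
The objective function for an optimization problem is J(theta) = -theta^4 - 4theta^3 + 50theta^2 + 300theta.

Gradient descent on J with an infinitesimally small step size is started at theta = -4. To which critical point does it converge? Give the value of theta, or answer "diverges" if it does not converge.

-3

J'(theta) = -4(theta - 5)(theta + 3)(theta + 5), so J'(-4) = -36.
Gradient descent moves in the -J' direction, i.e. theta is increasing.
The nearest critical point in that direction is theta = -3, where J'' = 64 > 0 (a local minimum). The iterate converges there.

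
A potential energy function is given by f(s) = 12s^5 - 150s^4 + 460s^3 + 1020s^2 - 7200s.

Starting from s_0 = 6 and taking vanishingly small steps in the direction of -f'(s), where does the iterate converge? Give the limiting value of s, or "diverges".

5

f'(s) = 60(s - 5)(s - 4)(s - 3)(s + 2), so f'(6) = 2880.
Gradient descent moves in the -f' direction, i.e. s is decreasing.
The nearest critical point in that direction is s = 5, where f'' = 840 > 0 (a local minimum). The iterate converges there.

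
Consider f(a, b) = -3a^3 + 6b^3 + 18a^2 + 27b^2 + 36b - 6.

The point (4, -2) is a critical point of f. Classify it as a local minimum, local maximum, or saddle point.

local maximum

The mixed partial ∂²f/∂a∂b is 0, so the Hessian at any point is diag(f_aa, f_bb) = diag(18(-a + 2), 18(2b + 3)).
At (4, -2): H = diag(-36, -18).
Both eigenvalues are negative, so H is negative definite: a local maximum.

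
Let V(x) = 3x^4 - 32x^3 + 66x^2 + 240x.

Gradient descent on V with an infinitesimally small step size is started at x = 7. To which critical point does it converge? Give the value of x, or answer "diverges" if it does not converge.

5

V'(x) = 12(x - 5)(x - 4)(x + 1), so V'(7) = 576.
Gradient descent moves in the -V' direction, i.e. x is decreasing.
The nearest critical point in that direction is x = 5, where V'' = 72 > 0 (a local minimum). The iterate converges there.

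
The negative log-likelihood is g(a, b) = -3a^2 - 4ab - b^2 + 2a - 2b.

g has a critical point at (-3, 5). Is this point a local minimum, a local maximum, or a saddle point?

The Hessian of g is constant: H = [[-6, -4], [-4, -2]].
det(H) = (-6)·(-2) − (-4)² = -4.
Since det(H) < 0, H is indefinite and the critical point is a saddle point.

saddle point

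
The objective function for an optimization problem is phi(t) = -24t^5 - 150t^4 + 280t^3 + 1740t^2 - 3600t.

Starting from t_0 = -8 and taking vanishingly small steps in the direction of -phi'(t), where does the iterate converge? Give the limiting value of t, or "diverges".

phi'(t) = -120(t - 2)(t - 1)(t + 3)(t + 5), so phi'(-8) = -162000.
Gradient descent moves in the -phi' direction, i.e. t is increasing.
The nearest critical point in that direction is t = -5, where phi'' = 10080 > 0 (a local minimum). The iterate converges there.

-5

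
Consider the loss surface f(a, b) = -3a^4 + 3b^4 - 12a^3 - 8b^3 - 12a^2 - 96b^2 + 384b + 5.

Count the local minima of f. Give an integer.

2

f separates as a function of a plus a function of b, so ∇f=0 decouples.
∂f/∂a = -12a(a + 1)(a + 2) = 0 at a ∈ {-2, -1, 0}; ∂f/∂b = 12(b - 4)(b - 2)(b + 4) = 0 at b ∈ {-4, 2, 4}.
The Hessian is diagonal: diag(f_aa, f_bb). Second derivatives: f_aa(-2)=-24, f_aa(-1)=12, f_aa(0)=-24; f_bb(-4)=576, f_bb(2)=-144, f_bb(4)=192.
Local minima occur where both diagonal entries positive: (-1, -4), (-1, 4). Count: 2.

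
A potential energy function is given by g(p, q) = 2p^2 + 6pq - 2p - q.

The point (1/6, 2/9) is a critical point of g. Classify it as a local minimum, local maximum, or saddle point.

saddle point

The Hessian of g is constant: H = [[4, 6], [6, 0]].
det(H) = 4·0 − 6² = -36.
Since det(H) < 0, H is indefinite and the critical point is a saddle point.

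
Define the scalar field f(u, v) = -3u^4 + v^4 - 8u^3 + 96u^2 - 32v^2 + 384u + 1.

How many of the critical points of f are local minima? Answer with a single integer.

f separates as a function of u plus a function of v, so ∇f=0 decouples.
∂f/∂u = -12(u - 4)(u + 2)(u + 4) = 0 at u ∈ {-4, -2, 4}; ∂f/∂v = 4v(v - 4)(v + 4) = 0 at v ∈ {-4, 0, 4}.
The Hessian is diagonal: diag(f_uu, f_vv). Second derivatives: f_uu(-4)=-192, f_uu(-2)=144, f_uu(4)=-576; f_vv(-4)=128, f_vv(0)=-64, f_vv(4)=128.
Local minima occur where both diagonal entries positive: (-2, -4), (-2, 4). Count: 2.

2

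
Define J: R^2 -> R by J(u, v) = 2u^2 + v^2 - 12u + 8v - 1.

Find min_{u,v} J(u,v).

-35

J(u,v) separates as P(u) + Q(v) − 1, so its minimum is min P + min Q − 1.
P'(u) = 4u - 12 vanishes at u ∈ {3}; Q'(v) = 2v + 8 vanishes at v ∈ {-4}.
Local minima of P (where P''>0): P(3)=-18. Local minima of Q: Q(-4)=-16.
So the global minimum of J is P(3) + Q(-4) − 1 = -18 − 16 − 1 = -35, attained at (3, -4).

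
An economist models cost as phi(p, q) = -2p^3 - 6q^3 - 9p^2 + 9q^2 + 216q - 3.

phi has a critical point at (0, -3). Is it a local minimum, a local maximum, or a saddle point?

saddle point

The mixed partial ∂²phi/∂p∂q is 0, so the Hessian at any point is diag(phi_pp, phi_qq) = diag(-6(2p + 3), 18(-2q + 1)).
At (0, -3): H = diag(-18, 126).
The eigenvalues have opposite signs, so H is indefinite: a saddle point.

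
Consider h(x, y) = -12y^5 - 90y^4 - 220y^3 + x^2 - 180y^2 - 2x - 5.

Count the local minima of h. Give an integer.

2

h separates as a function of x plus a function of y, so ∇h=0 decouples.
∂h/∂x = 2(x - 1) = 0 at x ∈ {1}; ∂h/∂y = -60y(y + 1)(y + 2)(y + 3) = 0 at y ∈ {-3, -2, -1, 0}.
The Hessian is diagonal: diag(h_xx, h_yy). Second derivatives: h_xx(1)=2; h_yy(-3)=360, h_yy(-2)=-120, h_yy(-1)=120, h_yy(0)=-360.
Local minima occur where both diagonal entries positive: (1, -3), (1, -1). Count: 2.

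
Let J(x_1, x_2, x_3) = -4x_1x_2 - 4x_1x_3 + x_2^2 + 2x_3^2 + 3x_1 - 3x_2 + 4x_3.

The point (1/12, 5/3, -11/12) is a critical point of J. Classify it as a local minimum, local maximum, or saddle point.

saddle point

The Hessian is constant: H = [[0, -4, -4], [-4, 2, 0], [-4, 0, 4]].
Leading principal minors: Δ₁ = 0, Δ₂ = -16, Δ₃ = -96.
The minors fit neither the all-positive nor the alternating-sign pattern, so H is indefinite: a saddle point.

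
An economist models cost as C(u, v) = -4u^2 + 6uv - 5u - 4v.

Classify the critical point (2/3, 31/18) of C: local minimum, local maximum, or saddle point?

The Hessian of C is constant: H = [[-8, 6], [6, 0]].
det(H) = (-8)·0 − 6² = -36.
Since det(H) < 0, H is indefinite and the critical point is a saddle point.

saddle point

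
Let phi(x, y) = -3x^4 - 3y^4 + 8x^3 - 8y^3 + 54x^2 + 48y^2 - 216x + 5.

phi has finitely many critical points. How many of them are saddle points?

phi separates as a function of x plus a function of y, so ∇phi=0 decouples.
∂phi/∂x = -12(x - 3)(x - 2)(x + 3) = 0 at x ∈ {-3, 2, 3}; ∂phi/∂y = -12y(y - 2)(y + 4) = 0 at y ∈ {-4, 0, 2}.
The Hessian is diagonal: diag(phi_xx, phi_yy). Second derivatives: phi_xx(-3)=-360, phi_xx(2)=60, phi_xx(3)=-72; phi_yy(-4)=-288, phi_yy(0)=96, phi_yy(2)=-144.
Saddle points occur where the two diagonal entries have opposite signs: (-3, 0), (2, -4), (2, 2), (3, 0). Count: 4.

4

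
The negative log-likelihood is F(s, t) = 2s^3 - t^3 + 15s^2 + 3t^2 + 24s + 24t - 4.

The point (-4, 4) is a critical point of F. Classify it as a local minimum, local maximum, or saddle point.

local maximum

The mixed partial ∂²F/∂s∂t is 0, so the Hessian at any point is diag(F_ss, F_tt) = diag(6(2s + 5), 6(-t + 1)).
At (-4, 4): H = diag(-18, -18).
Both eigenvalues are negative, so H is negative definite: a local maximum.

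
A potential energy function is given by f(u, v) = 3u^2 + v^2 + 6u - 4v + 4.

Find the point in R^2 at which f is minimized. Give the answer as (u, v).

f(u,v) separates as P(u) + Q(v) + 4, so its minimum is min P + min Q + 4.
P'(u) = 6u + 6 vanishes at u ∈ {-1}; Q'(v) = 2v - 4 vanishes at v ∈ {2}.
Local minima of P (where P''>0): P(-1)=-3. Local minima of Q: Q(2)=-4.
So the global minimum of f is P(-1) + Q(2) + 4 = -3 − 4 + 4 = -3, attained at (-1, 2).

(-1, 2)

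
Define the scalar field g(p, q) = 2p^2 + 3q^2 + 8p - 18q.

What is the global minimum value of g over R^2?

-35

g(p,q) separates as A(p) + B(q), so its minimum is min A + min B.
A'(p) = 4p + 8 vanishes at p ∈ {-2}; B'(q) = 6q - 18 vanishes at q ∈ {3}.
Local minima of A (where A''>0): A(-2)=-8. Local minima of B: B(3)=-27.
So the global minimum of g is A(-2) + B(3) = -8 − 27 = -35, attained at (-2, 3).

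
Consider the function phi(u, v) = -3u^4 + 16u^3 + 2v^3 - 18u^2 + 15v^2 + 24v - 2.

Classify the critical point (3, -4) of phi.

The mixed partial ∂²phi/∂u∂v is 0, so the Hessian at any point is diag(phi_uu, phi_vv) = diag(12(-3u^2 + 8u - 3), 6(2v + 5)).
At (3, -4): H = diag(-72, -18).
Both eigenvalues are negative, so H is negative definite: a local maximum.

local maximum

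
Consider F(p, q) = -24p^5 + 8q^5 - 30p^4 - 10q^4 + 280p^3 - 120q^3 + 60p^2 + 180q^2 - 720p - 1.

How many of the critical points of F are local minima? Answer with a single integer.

4

F separates as a function of p plus a function of q, so ∇F=0 decouples.
∂F/∂p = -120(p - 2)(p - 1)(p + 1)(p + 3) = 0 at p ∈ {-3, -1, 1, 2}; ∂F/∂q = 40q(q - 3)(q - 1)(q + 3) = 0 at q ∈ {-3, 0, 1, 3}.
The Hessian is diagonal: diag(F_pp, F_qq). Second derivatives: F_pp(-3)=4800, F_pp(-1)=-1440, F_pp(1)=960, F_pp(2)=-1800; F_qq(-3)=-2880, F_qq(0)=360, F_qq(1)=-320, F_qq(3)=1440.
Local minima occur where both diagonal entries positive: (-3, 0), (-3, 3), (1, 0), (1, 3). Count: 4.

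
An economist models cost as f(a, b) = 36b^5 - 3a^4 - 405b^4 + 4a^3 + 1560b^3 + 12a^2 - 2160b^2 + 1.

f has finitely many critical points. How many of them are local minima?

f separates as a function of a plus a function of b, so ∇f=0 decouples.
∂f/∂a = -12a(a - 2)(a + 1) = 0 at a ∈ {-1, 0, 2}; ∂f/∂b = 180b(b - 4)(b - 3)(b - 2) = 0 at b ∈ {0, 2, 3, 4}.
The Hessian is diagonal: diag(f_aa, f_bb). Second derivatives: f_aa(-1)=-36, f_aa(0)=24, f_aa(2)=-72; f_bb(0)=-4320, f_bb(2)=720, f_bb(3)=-540, f_bb(4)=1440.
Local minima occur where both diagonal entries positive: (0, 2), (0, 4). Count: 2.

2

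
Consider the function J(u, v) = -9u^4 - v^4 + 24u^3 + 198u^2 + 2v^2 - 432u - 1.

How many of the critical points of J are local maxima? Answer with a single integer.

J separates as a function of u plus a function of v, so ∇J=0 decouples.
∂J/∂u = -36(u - 4)(u - 1)(u + 3) = 0 at u ∈ {-3, 1, 4}; ∂J/∂v = -4v(v - 1)(v + 1) = 0 at v ∈ {-1, 0, 1}.
The Hessian is diagonal: diag(J_uu, J_vv). Second derivatives: J_uu(-3)=-1008, J_uu(1)=432, J_uu(4)=-756; J_vv(-1)=-8, J_vv(0)=4, J_vv(1)=-8.
Local maxima occur where both diagonal entries negative: (-3, -1), (-3, 1), (4, -1), (4, 1). Count: 4.

4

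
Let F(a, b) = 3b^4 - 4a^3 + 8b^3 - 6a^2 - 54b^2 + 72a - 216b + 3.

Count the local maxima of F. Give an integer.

1

F separates as a function of a plus a function of b, so ∇F=0 decouples.
∂F/∂a = -12(a - 2)(a + 3) = 0 at a ∈ {-3, 2}; ∂F/∂b = 12(b - 3)(b + 2)(b + 3) = 0 at b ∈ {-3, -2, 3}.
The Hessian is diagonal: diag(F_aa, F_bb). Second derivatives: F_aa(-3)=60, F_aa(2)=-60; F_bb(-3)=72, F_bb(-2)=-60, F_bb(3)=360.
Local maxima occur where both diagonal entries negative: (2, -2). Count: 1.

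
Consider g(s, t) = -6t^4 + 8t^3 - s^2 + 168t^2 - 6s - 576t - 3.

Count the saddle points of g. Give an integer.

1

g separates as a function of s plus a function of t, so ∇g=0 decouples.
∂g/∂s = -2(s + 3) = 0 at s ∈ {-3}; ∂g/∂t = -24(t - 3)(t - 2)(t + 4) = 0 at t ∈ {-4, 2, 3}.
The Hessian is diagonal: diag(g_ss, g_tt). Second derivatives: g_ss(-3)=-2; g_tt(-4)=-1008, g_tt(2)=144, g_tt(3)=-168.
Saddle points occur where the two diagonal entries have opposite signs: (-3, 2). Count: 1.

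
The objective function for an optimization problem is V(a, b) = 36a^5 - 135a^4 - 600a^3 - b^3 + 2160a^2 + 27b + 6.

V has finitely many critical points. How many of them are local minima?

V separates as a function of a plus a function of b, so ∇V=0 decouples.
∂V/∂a = 180a(a - 4)(a - 2)(a + 3) = 0 at a ∈ {-3, 0, 2, 4}; ∂V/∂b = -3(b - 3)(b + 3) = 0 at b ∈ {-3, 3}.
The Hessian is diagonal: diag(V_aa, V_bb). Second derivatives: V_aa(-3)=-18900, V_aa(0)=4320, V_aa(2)=-3600, V_aa(4)=10080; V_bb(-3)=18, V_bb(3)=-18.
Local minima occur where both diagonal entries positive: (0, -3), (4, -3). Count: 2.

2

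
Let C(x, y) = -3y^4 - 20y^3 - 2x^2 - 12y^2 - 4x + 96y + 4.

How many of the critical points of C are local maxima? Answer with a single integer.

C separates as a function of x plus a function of y, so ∇C=0 decouples.
∂C/∂x = -4(x + 1) = 0 at x ∈ {-1}; ∂C/∂y = -12(y - 1)(y + 2)(y + 4) = 0 at y ∈ {-4, -2, 1}.
The Hessian is diagonal: diag(C_xx, C_yy). Second derivatives: C_xx(-1)=-4; C_yy(-4)=-120, C_yy(-2)=72, C_yy(1)=-180.
Local maxima occur where both diagonal entries negative: (-1, -4), (-1, 1). Count: 2.

2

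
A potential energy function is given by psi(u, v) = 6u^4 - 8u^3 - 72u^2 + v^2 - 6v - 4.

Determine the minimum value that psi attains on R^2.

-391

psi(u,v) separates as P(u) + Q(v) − 4, so its minimum is min P + min Q − 4.
P'(u) = 24u(u - 3)(u + 2) vanishes at u ∈ {-2, 0, 3}; Q'(v) = 2v - 6 vanishes at v ∈ {3}.
Local minima of P (where P''>0): P(-2)=-128, P(3)=-378. Local minima of Q: Q(3)=-9.
So the global minimum of psi is P(3) + Q(3) − 4 = -378 − 9 − 4 = -391, attained at (3, 3).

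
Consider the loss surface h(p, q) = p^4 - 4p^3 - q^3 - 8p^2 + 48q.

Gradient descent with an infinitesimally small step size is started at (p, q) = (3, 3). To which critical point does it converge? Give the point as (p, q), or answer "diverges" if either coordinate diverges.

h is separable, so gradient descent decouples: p follows -∂h/∂p, q follows -∂h/∂q.
∂h/∂p = 4p(p - 4)(p + 1); at p=3 this is -48, so p increases.
∂h/∂q = -3(q - 4)(q + 4); at q=3 this is 21, so q decreases.
p converges to its nearest critical value 4 (a local min of the p-part); q converges to -4. The iterate converges to (4, -4).

(4, -4)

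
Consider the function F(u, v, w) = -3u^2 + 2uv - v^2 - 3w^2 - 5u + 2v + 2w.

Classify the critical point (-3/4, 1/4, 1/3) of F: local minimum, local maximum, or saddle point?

local maximum

The Hessian is constant: H = [[-6, 2, 0], [2, -2, 0], [0, 0, -6]].
Leading principal minors: Δ₁ = -6, Δ₂ = 8, Δ₃ = -48.
The minors alternate sign starting negative (−, +, −), so H is negative definite: a local maximum.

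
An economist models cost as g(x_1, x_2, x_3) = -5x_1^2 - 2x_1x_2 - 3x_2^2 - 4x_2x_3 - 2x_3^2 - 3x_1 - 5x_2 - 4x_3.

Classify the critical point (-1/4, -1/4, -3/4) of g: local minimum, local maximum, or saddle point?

local maximum

The Hessian is constant: H = [[-10, -2, 0], [-2, -6, -4], [0, -4, -4]].
Leading principal minors: Δ₁ = -10, Δ₂ = 56, Δ₃ = -64.
The minors alternate sign starting negative (−, +, −), so H is negative definite: a local maximum.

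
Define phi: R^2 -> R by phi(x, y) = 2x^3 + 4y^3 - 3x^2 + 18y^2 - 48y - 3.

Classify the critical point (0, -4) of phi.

The mixed partial ∂²phi/∂x∂y is 0, so the Hessian at any point is diag(phi_xx, phi_yy) = diag(6(2x - 1), 12(2y + 3)).
At (0, -4): H = diag(-6, -60).
Both eigenvalues are negative, so H is negative definite: a local maximum.

local maximum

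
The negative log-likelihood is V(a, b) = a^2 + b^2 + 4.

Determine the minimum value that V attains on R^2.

4

V(a,b) separates as P(a) + Q(b) + 4, so its minimum is min P + min Q + 4.
P'(a) = 2a vanishes at a ∈ {0}; Q'(b) = 2b vanishes at b ∈ {0}.
Local minima of P (where P''>0): P(0)=0. Local minima of Q: Q(0)=0.
So the global minimum of V is P(0) + Q(0) + 4 = 0 + 0 + 4 = 4, attained at (0, 0).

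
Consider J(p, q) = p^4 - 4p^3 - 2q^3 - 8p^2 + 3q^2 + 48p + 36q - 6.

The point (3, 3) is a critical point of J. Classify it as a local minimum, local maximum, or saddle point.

saddle point

The mixed partial ∂²J/∂p∂q is 0, so the Hessian at any point is diag(J_pp, J_qq) = diag(4(3p^2 - 6p - 4), 6(-2q + 1)).
At (3, 3): H = diag(20, -30).
The eigenvalues have opposite signs, so H is indefinite: a saddle point.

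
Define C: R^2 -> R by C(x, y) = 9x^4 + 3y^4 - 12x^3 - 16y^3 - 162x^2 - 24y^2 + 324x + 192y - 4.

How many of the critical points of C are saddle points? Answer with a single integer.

4

C separates as a function of x plus a function of y, so ∇C=0 decouples.
∂C/∂x = 36(x - 3)(x - 1)(x + 3) = 0 at x ∈ {-3, 1, 3}; ∂C/∂y = 12(y - 4)(y - 2)(y + 2) = 0 at y ∈ {-2, 2, 4}.
The Hessian is diagonal: diag(C_xx, C_yy). Second derivatives: C_xx(-3)=864, C_xx(1)=-288, C_xx(3)=432; C_yy(-2)=288, C_yy(2)=-96, C_yy(4)=144.
Saddle points occur where the two diagonal entries have opposite signs: (-3, 2), (1, -2), (1, 4), (3, 2). Count: 4.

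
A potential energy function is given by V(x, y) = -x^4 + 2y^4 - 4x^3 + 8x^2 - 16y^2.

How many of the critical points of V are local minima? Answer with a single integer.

2

V separates as a function of x plus a function of y, so ∇V=0 decouples.
∂V/∂x = -4x(x - 1)(x + 4) = 0 at x ∈ {-4, 0, 1}; ∂V/∂y = 8y(y - 2)(y + 2) = 0 at y ∈ {-2, 0, 2}.
The Hessian is diagonal: diag(V_xx, V_yy). Second derivatives: V_xx(-4)=-80, V_xx(0)=16, V_xx(1)=-20; V_yy(-2)=64, V_yy(0)=-32, V_yy(2)=64.
Local minima occur where both diagonal entries positive: (0, -2), (0, 2). Count: 2.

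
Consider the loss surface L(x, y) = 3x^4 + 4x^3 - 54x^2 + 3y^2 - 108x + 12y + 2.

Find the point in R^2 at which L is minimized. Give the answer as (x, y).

(3, -2)

L(x,y) separates as P(x) + Q(y) + 2, so its minimum is min P + min Q + 2.
P'(x) = 12(x - 3)(x + 1)(x + 3) vanishes at x ∈ {-3, -1, 3}; Q'(y) = 6y + 12 vanishes at y ∈ {-2}.
Local minima of P (where P''>0): P(-3)=-27, P(3)=-459. Local minima of Q: Q(-2)=-12.
So the global minimum of L is P(3) + Q(-2) + 2 = -459 − 12 + 2 = -469, attained at (3, -2).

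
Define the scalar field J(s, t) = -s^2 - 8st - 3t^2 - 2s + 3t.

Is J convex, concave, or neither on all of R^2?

neither

J is quadratic, so its Hessian is the constant matrix H = [[-2, -8], [-8, -6]].
det(H) = -52, tr(H) = -8.
det(H) < 0, so H is indefinite: neither convex nor concave.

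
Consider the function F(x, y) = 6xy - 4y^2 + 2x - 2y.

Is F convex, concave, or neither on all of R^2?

neither

F is quadratic, so its Hessian is the constant matrix H = [[0, 6], [6, -8]].
det(H) = -36, tr(H) = -8.
det(H) < 0, so H is indefinite: neither convex nor concave.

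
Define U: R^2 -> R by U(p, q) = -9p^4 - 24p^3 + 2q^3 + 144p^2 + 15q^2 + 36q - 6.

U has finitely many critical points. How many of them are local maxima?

U separates as a function of p plus a function of q, so ∇U=0 decouples.
∂U/∂p = -36p(p - 2)(p + 4) = 0 at p ∈ {-4, 0, 2}; ∂U/∂q = 6(q + 2)(q + 3) = 0 at q ∈ {-3, -2}.
The Hessian is diagonal: diag(U_pp, U_qq). Second derivatives: U_pp(-4)=-864, U_pp(0)=288, U_pp(2)=-432; U_qq(-3)=-6, U_qq(-2)=6.
Local maxima occur where both diagonal entries negative: (-4, -3), (2, -3). Count: 2.

2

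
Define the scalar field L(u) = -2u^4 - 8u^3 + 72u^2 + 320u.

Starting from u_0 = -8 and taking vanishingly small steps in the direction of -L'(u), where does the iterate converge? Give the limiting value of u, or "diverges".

L'(u) = -8(u - 4)(u + 2)(u + 5), so L'(-8) = 1728.
Gradient descent moves in the -L' direction, i.e. u is decreasing.
There is no critical point below u=-8, and L' keeps the same sign, so the iterate runs off to −∞.

diverges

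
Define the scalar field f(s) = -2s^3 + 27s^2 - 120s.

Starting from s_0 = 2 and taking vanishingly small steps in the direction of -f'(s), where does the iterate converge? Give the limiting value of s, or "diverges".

4

f'(s) = -6(s - 5)(s - 4), so f'(2) = -36.
Gradient descent moves in the -f' direction, i.e. s is increasing.
The nearest critical point in that direction is s = 4, where f'' = 6 > 0 (a local minimum). The iterate converges there.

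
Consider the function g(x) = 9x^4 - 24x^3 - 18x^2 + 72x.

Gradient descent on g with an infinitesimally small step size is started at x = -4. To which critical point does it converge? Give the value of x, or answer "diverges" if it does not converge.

-1

g'(x) = 36(x - 2)(x - 1)(x + 1), so g'(-4) = -3240.
Gradient descent moves in the -g' direction, i.e. x is increasing.
The nearest critical point in that direction is x = -1, where g'' = 216 > 0 (a local minimum). The iterate converges there.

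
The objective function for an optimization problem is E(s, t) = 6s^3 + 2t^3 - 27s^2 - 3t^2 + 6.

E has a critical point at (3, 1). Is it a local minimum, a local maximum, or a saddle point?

local minimum

The mixed partial ∂²E/∂s∂t is 0, so the Hessian at any point is diag(E_ss, E_tt) = diag(18(2s - 3), 6(2t - 1)).
At (3, 1): H = diag(54, 6).
Both eigenvalues are positive, so H is positive definite: a local minimum.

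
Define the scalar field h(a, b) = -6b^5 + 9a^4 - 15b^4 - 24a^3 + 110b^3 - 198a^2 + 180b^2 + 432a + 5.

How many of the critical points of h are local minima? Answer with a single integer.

h separates as a function of a plus a function of b, so ∇h=0 decouples.
∂h/∂a = 36(a - 4)(a - 1)(a + 3) = 0 at a ∈ {-3, 1, 4}; ∂h/∂b = -30b(b - 3)(b + 1)(b + 4) = 0 at b ∈ {-4, -1, 0, 3}.
The Hessian is diagonal: diag(h_aa, h_bb). Second derivatives: h_aa(-3)=1008, h_aa(1)=-432, h_aa(4)=756; h_bb(-4)=2520, h_bb(-1)=-360, h_bb(0)=360, h_bb(3)=-2520.
Local minima occur where both diagonal entries positive: (-3, -4), (-3, 0), (4, -4), (4, 0). Count: 4.

4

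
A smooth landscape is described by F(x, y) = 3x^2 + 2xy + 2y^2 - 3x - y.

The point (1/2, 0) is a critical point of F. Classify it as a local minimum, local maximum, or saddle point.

local minimum

The Hessian of F is constant: H = [[6, 2], [2, 4]].
det(H) = 6·4 − 2² = 20.
det(H) > 0 and tr(H) = 10 > 0, so H is positive definite and the point is a local minimum.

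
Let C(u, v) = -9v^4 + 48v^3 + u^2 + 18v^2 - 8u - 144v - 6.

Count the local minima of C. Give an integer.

1

C separates as a function of u plus a function of v, so ∇C=0 decouples.
∂C/∂u = 2(u - 4) = 0 at u ∈ {4}; ∂C/∂v = -36(v - 4)(v - 1)(v + 1) = 0 at v ∈ {-1, 1, 4}.
The Hessian is diagonal: diag(C_uu, C_vv). Second derivatives: C_uu(4)=2; C_vv(-1)=-360, C_vv(1)=216, C_vv(4)=-540.
Local minima occur where both diagonal entries positive: (4, 1). Count: 1.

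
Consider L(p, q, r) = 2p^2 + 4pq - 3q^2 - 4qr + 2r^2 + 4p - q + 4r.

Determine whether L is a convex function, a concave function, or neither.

neither

L is quadratic, so its Hessian is the constant matrix H = [[4, 4, 0], [4, -6, -4], [0, -4, 4]].
Leading principal minors: 4, -40, -224.
Neither pattern holds ⇒ H is indefinite ⇒ neither convex nor concave.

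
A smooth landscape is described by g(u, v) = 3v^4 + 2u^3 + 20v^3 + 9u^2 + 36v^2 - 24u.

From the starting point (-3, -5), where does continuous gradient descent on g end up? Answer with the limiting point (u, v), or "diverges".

(1, -3)

g is separable, so gradient descent decouples: u follows -∂g/∂u, v follows -∂g/∂v.
∂g/∂u = 6(u - 1)(u + 4); at u=-3 this is -24, so u increases.
∂g/∂v = 12v(v + 2)(v + 3); at v=-5 this is -360, so v increases.
u converges to its nearest critical value 1 (a local min of the u-part); v converges to -3. The iterate converges to (1, -3).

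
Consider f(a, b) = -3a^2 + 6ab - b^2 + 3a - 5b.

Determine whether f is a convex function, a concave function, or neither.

neither

f is quadratic, so its Hessian is the constant matrix H = [[-6, 6], [6, -2]].
det(H) = -24, tr(H) = -8.
det(H) < 0, so H is indefinite: neither convex nor concave.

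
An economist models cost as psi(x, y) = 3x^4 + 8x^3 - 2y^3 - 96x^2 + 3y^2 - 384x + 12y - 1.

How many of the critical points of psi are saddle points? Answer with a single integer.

psi separates as a function of x plus a function of y, so ∇psi=0 decouples.
∂psi/∂x = 12(x - 4)(x + 2)(x + 4) = 0 at x ∈ {-4, -2, 4}; ∂psi/∂y = -6(y - 2)(y + 1) = 0 at y ∈ {-1, 2}.
The Hessian is diagonal: diag(psi_xx, psi_yy). Second derivatives: psi_xx(-4)=192, psi_xx(-2)=-144, psi_xx(4)=576; psi_yy(-1)=18, psi_yy(2)=-18.
Saddle points occur where the two diagonal entries have opposite signs: (-4, 2), (-2, -1), (4, 2). Count: 3.

3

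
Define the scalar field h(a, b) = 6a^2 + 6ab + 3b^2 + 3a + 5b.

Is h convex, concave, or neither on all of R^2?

h is quadratic, so its Hessian is the constant matrix H = [[12, 6], [6, 6]].
det(H) = 36, tr(H) = 18.
det(H) > 0 and tr(H) > 0, so H is positive definite everywhere: convex.

convex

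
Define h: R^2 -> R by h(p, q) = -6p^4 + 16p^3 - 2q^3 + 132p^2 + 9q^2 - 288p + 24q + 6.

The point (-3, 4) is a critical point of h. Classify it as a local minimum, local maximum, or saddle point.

The mixed partial ∂²h/∂p∂q is 0, so the Hessian at any point is diag(h_pp, h_qq) = diag(24(-3p^2 + 4p + 11), 6(-2q + 3)).
At (-3, 4): H = diag(-672, -30).
Both eigenvalues are negative, so H is negative definite: a local maximum.

local maximum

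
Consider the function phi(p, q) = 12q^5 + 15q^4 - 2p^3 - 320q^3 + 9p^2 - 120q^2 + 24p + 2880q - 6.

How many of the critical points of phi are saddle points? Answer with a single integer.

4

phi separates as a function of p plus a function of q, so ∇phi=0 decouples.
∂phi/∂p = -6(p - 4)(p + 1) = 0 at p ∈ {-1, 4}; ∂phi/∂q = 60(q - 3)(q - 2)(q + 2)(q + 4) = 0 at q ∈ {-4, -2, 2, 3}.
The Hessian is diagonal: diag(phi_pp, phi_qq). Second derivatives: phi_pp(-1)=30, phi_pp(4)=-30; phi_qq(-4)=-5040, phi_qq(-2)=2400, phi_qq(2)=-1440, phi_qq(3)=2100.
Saddle points occur where the two diagonal entries have opposite signs: (-1, -4), (-1, 2), (4, -2), (4, 3). Count: 4.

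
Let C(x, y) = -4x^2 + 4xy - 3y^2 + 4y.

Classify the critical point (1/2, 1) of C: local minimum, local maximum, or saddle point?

local maximum

The Hessian of C is constant: H = [[-8, 4], [4, -6]].
det(H) = (-8)·(-6) − 4² = 32.
det(H) > 0 and tr(H) = -14 < 0, so H is negative definite and the point is a local maximum.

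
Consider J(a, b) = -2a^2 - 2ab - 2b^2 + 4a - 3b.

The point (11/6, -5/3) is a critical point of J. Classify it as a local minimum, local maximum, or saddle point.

local maximum

The Hessian of J is constant: H = [[-4, -2], [-2, -4]].
det(H) = (-4)·(-4) − (-2)² = 12.
det(H) > 0 and tr(H) = -8 < 0, so H is negative definite and the point is a local maximum.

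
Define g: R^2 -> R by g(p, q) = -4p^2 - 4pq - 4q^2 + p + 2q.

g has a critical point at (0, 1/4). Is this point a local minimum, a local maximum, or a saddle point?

The Hessian of g is constant: H = [[-8, -4], [-4, -8]].
det(H) = (-8)·(-8) − (-4)² = 48.
det(H) > 0 and tr(H) = -16 < 0, so H is negative definite and the point is a local maximum.

local maximum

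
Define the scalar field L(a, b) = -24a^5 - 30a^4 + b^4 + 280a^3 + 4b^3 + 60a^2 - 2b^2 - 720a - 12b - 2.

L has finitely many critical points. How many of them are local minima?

L separates as a function of a plus a function of b, so ∇L=0 decouples.
∂L/∂a = -120(a - 2)(a - 1)(a + 1)(a + 3) = 0 at a ∈ {-3, -1, 1, 2}; ∂L/∂b = 4(b - 1)(b + 1)(b + 3) = 0 at b ∈ {-3, -1, 1}.
The Hessian is diagonal: diag(L_aa, L_bb). Second derivatives: L_aa(-3)=4800, L_aa(-1)=-1440, L_aa(1)=960, L_aa(2)=-1800; L_bb(-3)=32, L_bb(-1)=-16, L_bb(1)=32.
Local minima occur where both diagonal entries positive: (-3, -3), (-3, 1), (1, -3), (1, 1). Count: 4.

4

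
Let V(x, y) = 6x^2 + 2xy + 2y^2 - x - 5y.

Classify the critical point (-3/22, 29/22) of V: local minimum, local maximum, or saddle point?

The Hessian of V is constant: H = [[12, 2], [2, 4]].
det(H) = 12·4 − 2² = 44.
det(H) > 0 and tr(H) = 16 > 0, so H is positive definite and the point is a local minimum.

local minimum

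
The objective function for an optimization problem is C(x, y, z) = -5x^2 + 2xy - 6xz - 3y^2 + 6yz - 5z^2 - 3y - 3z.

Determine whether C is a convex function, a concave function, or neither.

C is quadratic, so its Hessian is the constant matrix H = [[-10, 2, -6], [2, -6, 6], [-6, 6, -10]].
Leading principal minors: -10, 56, -128.
Signs alternate −, +, − ⇒ H ≺ 0 ⇒ concave.

concave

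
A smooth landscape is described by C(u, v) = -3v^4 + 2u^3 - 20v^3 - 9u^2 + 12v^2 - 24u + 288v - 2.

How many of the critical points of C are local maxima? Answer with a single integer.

C separates as a function of u plus a function of v, so ∇C=0 decouples.
∂C/∂u = 6(u - 4)(u + 1) = 0 at u ∈ {-1, 4}; ∂C/∂v = -12(v - 2)(v + 3)(v + 4) = 0 at v ∈ {-4, -3, 2}.
The Hessian is diagonal: diag(C_uu, C_vv). Second derivatives: C_uu(-1)=-30, C_uu(4)=30; C_vv(-4)=-72, C_vv(-3)=60, C_vv(2)=-360.
Local maxima occur where both diagonal entries negative: (-1, -4), (-1, 2). Count: 2.

2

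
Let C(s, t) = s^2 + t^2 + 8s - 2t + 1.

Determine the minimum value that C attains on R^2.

C(s,t) separates as P(s) + Q(t) + 1, so its minimum is min P + min Q + 1.
P'(s) = 2s + 8 vanishes at s ∈ {-4}; Q'(t) = 2(t - 1) vanishes at t ∈ {1}.
Local minima of P (where P''>0): P(-4)=-16. Local minima of Q: Q(1)=-1.
So the global minimum of C is P(-4) + Q(1) + 1 = -16 − 1 + 1 = -16, attained at (-4, 1).

-16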